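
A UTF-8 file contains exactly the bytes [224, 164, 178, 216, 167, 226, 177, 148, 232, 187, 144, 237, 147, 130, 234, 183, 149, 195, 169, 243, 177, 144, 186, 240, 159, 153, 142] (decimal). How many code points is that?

9

Byte at offset 0: 0xE0 = 11100000 → 3-byte char (#1). Advance 3.
Byte at offset 3: 0xD8 = 11011000 → 2-byte char (#2). Advance 2.
Byte at offset 5: 0xE2 = 11100010 → 3-byte char (#3). Advance 3.
Byte at offset 8: 0xE8 = 11101000 → 3-byte char (#4). Advance 3.
Byte at offset 11: 0xED = 11101101 → 3-byte char (#5). Advance 3.
Byte at offset 14: 0xEA = 11101010 → 3-byte char (#6). Advance 3.
Byte at offset 17: 0xC3 = 11000011 → 2-byte char (#7). Advance 2.
Byte at offset 19: 0xF3 = 11110011 → 4-byte char (#8). Advance 4.
Byte at offset 23: 0xF0 = 11110000 → 4-byte char (#9). Advance 4.
Reached end at offset 27 after 9 code points.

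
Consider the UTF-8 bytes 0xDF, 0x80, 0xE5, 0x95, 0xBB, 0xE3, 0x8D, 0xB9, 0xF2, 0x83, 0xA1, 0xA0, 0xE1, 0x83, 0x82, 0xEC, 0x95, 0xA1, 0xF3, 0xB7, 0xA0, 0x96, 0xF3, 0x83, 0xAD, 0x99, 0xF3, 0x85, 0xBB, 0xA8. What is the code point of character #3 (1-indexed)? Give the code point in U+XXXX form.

Offset 0: leading byte 0xDF = 11011111 → 2-byte char #1 = DF 80.
Offset 2: leading byte 0xE5 = 11100101 → 3-byte char #2 = E5 95 BB.
Offset 5: leading byte 0xE3 = 11100011 → 3-byte char #3 = E3 8D B9.
Leading byte 0xE3 = 11100011 matches 1110xxxx → 3-byte sequence.
Byte 1: 0xE3 = 11100011, payload 0011 (4 bits).
Byte 2: 0x8D = 10001101 (10xxxxxx ✓), payload 001101.
Byte 3: 0xB9 = 10111001 (10xxxxxx ✓), payload 111001.
Concatenate: 0011001101111001 = 0x3379 (16 bits → U+3379).

U+3379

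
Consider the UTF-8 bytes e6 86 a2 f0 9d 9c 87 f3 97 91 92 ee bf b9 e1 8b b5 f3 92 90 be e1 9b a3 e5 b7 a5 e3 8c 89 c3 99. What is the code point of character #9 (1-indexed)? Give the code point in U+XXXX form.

Offset 0: leading byte 0xE6 = 11100110 → 3-byte char #1 = E6 86 A2.
Offset 3: leading byte 0xF0 = 11110000 → 4-byte char #2 = F0 9D 9C 87.
Offset 7: leading byte 0xF3 = 11110011 → 4-byte char #3 = F3 97 91 92.
Offset 11: leading byte 0xEE = 11101110 → 3-byte char #4 = EE BF B9.
Offset 14: leading byte 0xE1 = 11100001 → 3-byte char #5 = E1 8B B5.
Offset 17: leading byte 0xF3 = 11110011 → 4-byte char #6 = F3 92 90 BE.
Offset 21: leading byte 0xE1 = 11100001 → 3-byte char #7 = E1 9B A3.
Offset 24: leading byte 0xE5 = 11100101 → 3-byte char #8 = E5 B7 A5.
Offset 27: leading byte 0xE3 = 11100011 → 3-byte char #9 = E3 8C 89.
Leading byte 0xE3 = 11100011 matches 1110xxxx → 3-byte sequence.
Byte 1: 0xE3 = 11100011, payload 0011 (4 bits).
Byte 2: 0x8C = 10001100 (10xxxxxx ✓), payload 001100.
Byte 3: 0x89 = 10001001 (10xxxxxx ✓), payload 001001.
Concatenate: 0011001100001001 = 0x3309 (16 bits → U+3309).

U+3309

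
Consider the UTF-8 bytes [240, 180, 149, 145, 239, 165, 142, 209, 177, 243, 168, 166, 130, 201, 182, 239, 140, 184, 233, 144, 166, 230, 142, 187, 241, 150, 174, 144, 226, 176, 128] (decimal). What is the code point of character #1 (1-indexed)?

Offset 0: leading byte 0xF0 = 11110000 → 4-byte char #1 = F0 B4 95 91.
Leading byte 0xF0 = 11110000 matches 11110xxx → 4-byte sequence.
Byte 1: 0xF0 = 11110000, payload 000 (3 bits).
Byte 2: 0xB4 = 10110100 (10xxxxxx ✓), payload 110100.
Byte 3: 0x95 = 10010101 (10xxxxxx ✓), payload 010101.
Byte 4: 0x91 = 10010001 (10xxxxxx ✓), payload 010001.
Concatenate: 000110100010101010001 = 0x34551 (21 bits → U+34551).

U+34551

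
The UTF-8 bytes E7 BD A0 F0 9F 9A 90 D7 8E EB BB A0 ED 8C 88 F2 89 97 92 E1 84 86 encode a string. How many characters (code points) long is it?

7

Byte at offset 0: 0xE7 = 11100111 → 3-byte char (#1). Advance 3.
Byte at offset 3: 0xF0 = 11110000 → 4-byte char (#2). Advance 4.
Byte at offset 7: 0xD7 = 11010111 → 2-byte char (#3). Advance 2.
Byte at offset 9: 0xEB = 11101011 → 3-byte char (#4). Advance 3.
Byte at offset 12: 0xED = 11101101 → 3-byte char (#5). Advance 3.
Byte at offset 15: 0xF2 = 11110010 → 4-byte char (#6). Advance 4.
Byte at offset 19: 0xE1 = 11100001 → 3-byte char (#7). Advance 3.
Reached end at offset 22 after 7 code points.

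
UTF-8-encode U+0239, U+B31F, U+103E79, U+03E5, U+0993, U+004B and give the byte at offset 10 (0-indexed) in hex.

U+0239 → 2-byte form C8 B9 at offsets 0–1.
U+B31F → 3-byte form EB 8C 9F at offsets 2–4.
U+103E79 → 4-byte form F4 83 B9 B9 at offsets 5–8.
U+03E5 → 2-byte form CF A5 at offsets 9–10.
Offset 10 falls in char 4's range; it's byte 2 of CF A5 = 0xA5.

0xA5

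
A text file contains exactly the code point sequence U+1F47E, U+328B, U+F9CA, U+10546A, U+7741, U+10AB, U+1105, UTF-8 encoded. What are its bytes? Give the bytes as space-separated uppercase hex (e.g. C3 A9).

F0 9F 91 BE E3 8A 8B EF A7 8A F4 85 91 AA E7 9D 81 E1 82 AB E1 84 85

U+1F47E: 4-byte form → F0 9F 91 BE.
U+328B: 3-byte form → E3 8A 8B.
U+F9CA: 3-byte form → EF A7 8A.
U+10546A: 4-byte form → F4 85 91 AA.
U+7741: 3-byte form → E7 9D 81.
U+10AB: 3-byte form → E1 82 AB.
U+1105: 3-byte form → E1 84 85.
Concatenated (23 bytes): F0 9F 91 BE E3 8A 8B EF A7 8A F4 85 91 AA E7 9D 81 E1 82 AB E1 84 85.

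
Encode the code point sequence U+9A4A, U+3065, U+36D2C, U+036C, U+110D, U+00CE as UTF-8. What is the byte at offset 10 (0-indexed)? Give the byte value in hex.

U+9A4A → 3-byte form E9 A9 8A at offsets 0–2.
U+3065 → 3-byte form E3 81 A5 at offsets 3–5.
U+36D2C → 4-byte form F0 B6 B4 AC at offsets 6–9.
U+036C → 2-byte form CD AC at offsets 10–11.
Offset 10 falls in char 4's range; it's byte 1 of CD AC = 0xCD.

0xCD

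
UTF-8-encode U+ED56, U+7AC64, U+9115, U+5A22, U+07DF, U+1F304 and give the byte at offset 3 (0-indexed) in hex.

0xF1

U+ED56 → 3-byte form EE B5 96 at offsets 0–2.
U+7AC64 → 4-byte form F1 BA B1 A4 at offsets 3–6.
Offset 3 falls in char 2's range; it's byte 1 of F1 BA B1 A4 = 0xF1.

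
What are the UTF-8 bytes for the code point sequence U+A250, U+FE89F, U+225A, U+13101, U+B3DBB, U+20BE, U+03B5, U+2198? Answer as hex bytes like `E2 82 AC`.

EA 89 90 F3 BE A2 9F E2 89 9A F0 93 84 81 F2 B3 B6 BB E2 82 BE CE B5 E2 86 98

U+A250: 3-byte form → EA 89 90.
U+FE89F: 4-byte form → F3 BE A2 9F.
U+225A: 3-byte form → E2 89 9A.
U+13101: 4-byte form → F0 93 84 81.
U+B3DBB: 4-byte form → F2 B3 B6 BB.
U+20BE: 3-byte form → E2 82 BE.
U+03B5: 2-byte form → CE B5.
U+2198: 3-byte form → E2 86 98.
Concatenated (26 bytes): EA 89 90 F3 BE A2 9F E2 89 9A F0 93 84 81 F2 B3 B6 BB E2 82 BE CE B5 E2 86 98.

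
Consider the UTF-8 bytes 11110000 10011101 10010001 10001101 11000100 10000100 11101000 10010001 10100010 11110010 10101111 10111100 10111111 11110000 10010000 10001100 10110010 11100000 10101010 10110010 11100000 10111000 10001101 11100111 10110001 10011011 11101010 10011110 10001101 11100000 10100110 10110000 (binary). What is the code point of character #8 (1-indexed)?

Offset 0: leading byte 0xF0 = 11110000 → 4-byte char #1 = F0 9D 91 8D.
Offset 4: leading byte 0xC4 = 11000100 → 2-byte char #2 = C4 84.
Offset 6: leading byte 0xE8 = 11101000 → 3-byte char #3 = E8 91 A2.
Offset 9: leading byte 0xF2 = 11110010 → 4-byte char #4 = F2 AF BC BF.
Offset 13: leading byte 0xF0 = 11110000 → 4-byte char #5 = F0 90 8C B2.
Offset 17: leading byte 0xE0 = 11100000 → 3-byte char #6 = E0 AA B2.
Offset 20: leading byte 0xE0 = 11100000 → 3-byte char #7 = E0 B8 8D.
Offset 23: leading byte 0xE7 = 11100111 → 3-byte char #8 = E7 B1 9B.
Leading byte 0xE7 = 11100111 matches 1110xxxx → 3-byte sequence.
Byte 1: 0xE7 = 11100111, payload 0111 (4 bits).
Byte 2: 0xB1 = 10110001 (10xxxxxx ✓), payload 110001.
Byte 3: 0x9B = 10011011 (10xxxxxx ✓), payload 011011.
Concatenate: 0111110001011011 = 0x7C5B (16 bits → U+7C5B).

U+7C5B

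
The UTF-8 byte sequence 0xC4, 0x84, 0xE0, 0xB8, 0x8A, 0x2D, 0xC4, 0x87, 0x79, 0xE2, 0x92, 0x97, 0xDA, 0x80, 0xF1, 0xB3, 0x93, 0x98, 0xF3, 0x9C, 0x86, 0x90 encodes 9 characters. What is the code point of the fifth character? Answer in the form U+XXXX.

Offset 0: leading byte 0xC4 = 11000100 → 2-byte char #1 = C4 84.
Offset 2: leading byte 0xE0 = 11100000 → 3-byte char #2 = E0 B8 8A.
Offset 5: leading byte 0x2D = 00101101 → 1-byte char #3 = 2D.
Offset 6: leading byte 0xC4 = 11000100 → 2-byte char #4 = C4 87.
Offset 8: leading byte 0x79 = 01111001 → 1-byte char #5 = 79.
Leading byte 0x79 = 01111001 matches 0xxxxxxx → 1-byte sequence.
Byte 1: 0x79 = 01111001, payload 1111001 (7 bits).
Concatenate: 1111001 = 0x79 (7 bits → U+0079).

U+0079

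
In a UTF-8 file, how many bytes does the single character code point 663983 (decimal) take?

4

U+A21AF = 0xA21AF. UTF-8 uses 1 byte below 0x80, 2 below 0x800, 3 below 0x10000, 4 up to 0x10FFFF. 0xA21AF is in U+10000–U+10FFFF → 4 bytes.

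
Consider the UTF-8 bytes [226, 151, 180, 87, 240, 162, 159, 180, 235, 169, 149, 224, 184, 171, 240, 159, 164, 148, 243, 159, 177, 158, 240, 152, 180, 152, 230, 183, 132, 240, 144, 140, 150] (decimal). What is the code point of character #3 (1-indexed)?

U+227F4

Offset 0: leading byte 0xE2 = 11100010 → 3-byte char #1 = E2 97 B4.
Offset 3: leading byte 0x57 = 01010111 → 1-byte char #2 = 57.
Offset 4: leading byte 0xF0 = 11110000 → 4-byte char #3 = F0 A2 9F B4.
Leading byte 0xF0 = 11110000 matches 11110xxx → 4-byte sequence.
Byte 1: 0xF0 = 11110000, payload 000 (3 bits).
Byte 2: 0xA2 = 10100010 (10xxxxxx ✓), payload 100010.
Byte 3: 0x9F = 10011111 (10xxxxxx ✓), payload 011111.
Byte 4: 0xB4 = 10110100 (10xxxxxx ✓), payload 110100.
Concatenate: 000100010011111110100 = 0x227F4 (21 bits → U+227F4).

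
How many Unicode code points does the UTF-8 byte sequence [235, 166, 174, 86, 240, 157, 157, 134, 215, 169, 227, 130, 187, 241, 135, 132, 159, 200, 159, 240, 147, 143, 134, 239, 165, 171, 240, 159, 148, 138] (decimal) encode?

Byte at offset 0: 0xEB = 11101011 → 3-byte char (#1). Advance 3.
Byte at offset 3: 0x56 = 01010110 → 1-byte char (#2). Advance 1.
Byte at offset 4: 0xF0 = 11110000 → 4-byte char (#3). Advance 4.
Byte at offset 8: 0xD7 = 11010111 → 2-byte char (#4). Advance 2.
Byte at offset 10: 0xE3 = 11100011 → 3-byte char (#5). Advance 3.
Byte at offset 13: 0xF1 = 11110001 → 4-byte char (#6). Advance 4.
Byte at offset 17: 0xC8 = 11001000 → 2-byte char (#7). Advance 2.
Byte at offset 19: 0xF0 = 11110000 → 4-byte char (#8). Advance 4.
Byte at offset 23: 0xEF = 11101111 → 3-byte char (#9). Advance 3.
Byte at offset 26: 0xF0 = 11110000 → 4-byte char (#10). Advance 4.
Reached end at offset 30 after 10 code points.

10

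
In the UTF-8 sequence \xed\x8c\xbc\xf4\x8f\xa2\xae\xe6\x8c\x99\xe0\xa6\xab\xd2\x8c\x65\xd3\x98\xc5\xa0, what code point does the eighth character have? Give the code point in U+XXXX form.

U+0160

Offset 0: leading byte 0xED = 11101101 → 3-byte char #1 = ED 8C BC.
Offset 3: leading byte 0xF4 = 11110100 → 4-byte char #2 = F4 8F A2 AE.
Offset 7: leading byte 0xE6 = 11100110 → 3-byte char #3 = E6 8C 99.
Offset 10: leading byte 0xE0 = 11100000 → 3-byte char #4 = E0 A6 AB.
Offset 13: leading byte 0xD2 = 11010010 → 2-byte char #5 = D2 8C.
Offset 15: leading byte 0x65 = 01100101 → 1-byte char #6 = 65.
Offset 16: leading byte 0xD3 = 11010011 → 2-byte char #7 = D3 98.
Offset 18: leading byte 0xC5 = 11000101 → 2-byte char #8 = C5 A0.
Leading byte 0xC5 = 11000101 matches 110xxxxx → 2-byte sequence.
Byte 1: 0xC5 = 11000101, payload 00101 (5 bits).
Byte 2: 0xA0 = 10100000 (10xxxxxx ✓), payload 100000.
Concatenate: 00101100000 = 0x160 (11 bits → U+0160).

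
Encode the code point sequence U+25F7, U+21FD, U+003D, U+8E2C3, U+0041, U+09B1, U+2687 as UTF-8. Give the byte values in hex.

E2 97 B7 E2 87 BD 3D F2 8E 8B 83 41 E0 A6 B1 E2 9A 87

U+25F7: 3-byte form → E2 97 B7.
U+21FD: 3-byte form → E2 87 BD.
U+003D: 1-byte form → 3D.
U+8E2C3: 4-byte form → F2 8E 8B 83.
U+0041: 1-byte form → 41.
U+09B1: 3-byte form → E0 A6 B1.
U+2687: 3-byte form → E2 9A 87.
Concatenated (18 bytes): E2 97 B7 E2 87 BD 3D F2 8E 8B 83 41 E0 A6 B1 E2 9A 87.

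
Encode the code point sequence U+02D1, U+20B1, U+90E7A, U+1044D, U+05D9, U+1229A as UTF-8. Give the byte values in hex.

CB 91 E2 82 B1 F2 90 B9 BA F0 90 91 8D D7 99 F0 92 8A 9A

U+02D1: 2-byte form → CB 91.
U+20B1: 3-byte form → E2 82 B1.
U+90E7A: 4-byte form → F2 90 B9 BA.
U+1044D: 4-byte form → F0 90 91 8D.
U+05D9: 2-byte form → D7 99.
U+1229A: 4-byte form → F0 92 8A 9A.
Concatenated (19 bytes): CB 91 E2 82 B1 F2 90 B9 BA F0 90 91 8D D7 99 F0 92 8A 9A.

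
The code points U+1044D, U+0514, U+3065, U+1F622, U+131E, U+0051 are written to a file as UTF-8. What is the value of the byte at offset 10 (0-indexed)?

0x9F

U+1044D → 4-byte form F0 90 91 8D at offsets 0–3.
U+0514 → 2-byte form D4 94 at offsets 4–5.
U+3065 → 3-byte form E3 81 A5 at offsets 6–8.
U+1F622 → 4-byte form F0 9F 98 A2 at offsets 9–12.
Offset 10 falls in char 4's range; it's byte 2 of F0 9F 98 A2 = 0x9F.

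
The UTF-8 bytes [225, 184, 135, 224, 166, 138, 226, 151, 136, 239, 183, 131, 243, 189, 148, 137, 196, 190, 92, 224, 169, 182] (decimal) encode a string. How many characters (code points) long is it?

8

Byte at offset 0: 0xE1 = 11100001 → 3-byte char (#1). Advance 3.
Byte at offset 3: 0xE0 = 11100000 → 3-byte char (#2). Advance 3.
Byte at offset 6: 0xE2 = 11100010 → 3-byte char (#3). Advance 3.
Byte at offset 9: 0xEF = 11101111 → 3-byte char (#4). Advance 3.
Byte at offset 12: 0xF3 = 11110011 → 4-byte char (#5). Advance 4.
Byte at offset 16: 0xC4 = 11000100 → 2-byte char (#6). Advance 2.
Byte at offset 18: 0x5C = 01011100 → 1-byte char (#7). Advance 1.
Byte at offset 19: 0xE0 = 11100000 → 3-byte char (#8). Advance 3.
Reached end at offset 22 after 8 code points.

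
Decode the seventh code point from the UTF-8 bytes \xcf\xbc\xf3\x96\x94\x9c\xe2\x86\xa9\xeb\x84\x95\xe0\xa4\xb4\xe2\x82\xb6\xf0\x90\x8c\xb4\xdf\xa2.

U+10334

Offset 0: leading byte 0xCF = 11001111 → 2-byte char #1 = CF BC.
Offset 2: leading byte 0xF3 = 11110011 → 4-byte char #2 = F3 96 94 9C.
Offset 6: leading byte 0xE2 = 11100010 → 3-byte char #3 = E2 86 A9.
Offset 9: leading byte 0xEB = 11101011 → 3-byte char #4 = EB 84 95.
Offset 12: leading byte 0xE0 = 11100000 → 3-byte char #5 = E0 A4 B4.
Offset 15: leading byte 0xE2 = 11100010 → 3-byte char #6 = E2 82 B6.
Offset 18: leading byte 0xF0 = 11110000 → 4-byte char #7 = F0 90 8C B4.
Leading byte 0xF0 = 11110000 matches 11110xxx → 4-byte sequence.
Byte 1: 0xF0 = 11110000, payload 000 (3 bits).
Byte 2: 0x90 = 10010000 (10xxxxxx ✓), payload 010000.
Byte 3: 0x8C = 10001100 (10xxxxxx ✓), payload 001100.
Byte 4: 0xB4 = 10110100 (10xxxxxx ✓), payload 110100.
Concatenate: 000010000001100110100 = 0x10334 (21 bits → U+10334).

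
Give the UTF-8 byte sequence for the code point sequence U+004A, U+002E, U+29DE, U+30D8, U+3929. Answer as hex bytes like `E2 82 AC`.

U+004A: 1-byte form → 4A.
U+002E: 1-byte form → 2E.
U+29DE: 3-byte form → E2 A7 9E.
U+30D8: 3-byte form → E3 83 98.
U+3929: 3-byte form → E3 A4 A9.
Concatenated (11 bytes): 4A 2E E2 A7 9E E3 83 98 E3 A4 A9.

4A 2E E2 A7 9E E3 83 98 E3 A4 A9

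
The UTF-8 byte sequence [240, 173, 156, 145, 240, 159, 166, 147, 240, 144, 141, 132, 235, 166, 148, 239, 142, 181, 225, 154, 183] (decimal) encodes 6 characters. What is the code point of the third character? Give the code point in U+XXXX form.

Offset 0: leading byte 0xF0 = 11110000 → 4-byte char #1 = F0 AD 9C 91.
Offset 4: leading byte 0xF0 = 11110000 → 4-byte char #2 = F0 9F A6 93.
Offset 8: leading byte 0xF0 = 11110000 → 4-byte char #3 = F0 90 8D 84.
Leading byte 0xF0 = 11110000 matches 11110xxx → 4-byte sequence.
Byte 1: 0xF0 = 11110000, payload 000 (3 bits).
Byte 2: 0x90 = 10010000 (10xxxxxx ✓), payload 010000.
Byte 3: 0x8D = 10001101 (10xxxxxx ✓), payload 001101.
Byte 4: 0x84 = 10000100 (10xxxxxx ✓), payload 000100.
Concatenate: 000010000001101000100 = 0x10344 (21 bits → U+10344).

U+10344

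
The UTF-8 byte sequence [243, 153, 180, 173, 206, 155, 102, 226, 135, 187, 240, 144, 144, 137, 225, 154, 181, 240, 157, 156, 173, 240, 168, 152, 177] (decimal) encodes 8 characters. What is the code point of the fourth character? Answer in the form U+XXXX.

U+21FB

Offset 0: leading byte 0xF3 = 11110011 → 4-byte char #1 = F3 99 B4 AD.
Offset 4: leading byte 0xCE = 11001110 → 2-byte char #2 = CE 9B.
Offset 6: leading byte 0x66 = 01100110 → 1-byte char #3 = 66.
Offset 7: leading byte 0xE2 = 11100010 → 3-byte char #4 = E2 87 BB.
Leading byte 0xE2 = 11100010 matches 1110xxxx → 3-byte sequence.
Byte 1: 0xE2 = 11100010, payload 0010 (4 bits).
Byte 2: 0x87 = 10000111 (10xxxxxx ✓), payload 000111.
Byte 3: 0xBB = 10111011 (10xxxxxx ✓), payload 111011.
Concatenate: 0010000111111011 = 0x21FB (16 bits → U+21FB).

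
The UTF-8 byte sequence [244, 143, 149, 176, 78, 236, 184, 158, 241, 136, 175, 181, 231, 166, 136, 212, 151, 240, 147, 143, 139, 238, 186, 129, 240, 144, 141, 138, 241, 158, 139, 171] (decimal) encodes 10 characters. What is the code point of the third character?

Offset 0: leading byte 0xF4 = 11110100 → 4-byte char #1 = F4 8F 95 B0.
Offset 4: leading byte 0x4E = 01001110 → 1-byte char #2 = 4E.
Offset 5: leading byte 0xEC = 11101100 → 3-byte char #3 = EC B8 9E.
Leading byte 0xEC = 11101100 matches 1110xxxx → 3-byte sequence.
Byte 1: 0xEC = 11101100, payload 1100 (4 bits).
Byte 2: 0xB8 = 10111000 (10xxxxxx ✓), payload 111000.
Byte 3: 0x9E = 10011110 (10xxxxxx ✓), payload 011110.
Concatenate: 1100111000011110 = 0xCE1E (16 bits → U+CE1E).

U+CE1E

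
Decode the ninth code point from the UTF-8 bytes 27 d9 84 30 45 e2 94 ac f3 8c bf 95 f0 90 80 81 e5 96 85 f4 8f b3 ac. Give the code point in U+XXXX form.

Offset 0: leading byte 0x27 = 00100111 → 1-byte char #1 = 27.
Offset 1: leading byte 0xD9 = 11011001 → 2-byte char #2 = D9 84.
Offset 3: leading byte 0x30 = 00110000 → 1-byte char #3 = 30.
Offset 4: leading byte 0x45 = 01000101 → 1-byte char #4 = 45.
Offset 5: leading byte 0xE2 = 11100010 → 3-byte char #5 = E2 94 AC.
Offset 8: leading byte 0xF3 = 11110011 → 4-byte char #6 = F3 8C BF 95.
Offset 12: leading byte 0xF0 = 11110000 → 4-byte char #7 = F0 90 80 81.
Offset 16: leading byte 0xE5 = 11100101 → 3-byte char #8 = E5 96 85.
Offset 19: leading byte 0xF4 = 11110100 → 4-byte char #9 = F4 8F B3 AC.
Leading byte 0xF4 = 11110100 matches 11110xxx → 4-byte sequence.
Byte 1: 0xF4 = 11110100, payload 100 (3 bits).
Byte 2: 0x8F = 10001111 (10xxxxxx ✓), payload 001111.
Byte 3: 0xB3 = 10110011 (10xxxxxx ✓), payload 110011.
Byte 4: 0xAC = 10101100 (10xxxxxx ✓), payload 101100.
Concatenate: 100001111110011101100 = 0x10FCEC (21 bits → U+10FCEC).

U+10FCEC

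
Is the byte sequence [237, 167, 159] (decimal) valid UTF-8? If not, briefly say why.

Structurally a 3-byte sequence; payload = 0xD9DF.
But 0xD9DF is in U+D800–U+DFFF, the surrogate range. Surrogates are not Unicode scalar values and are forbidden in UTF-8.

invalid (encodes a surrogate (U+D800–U+DFFF))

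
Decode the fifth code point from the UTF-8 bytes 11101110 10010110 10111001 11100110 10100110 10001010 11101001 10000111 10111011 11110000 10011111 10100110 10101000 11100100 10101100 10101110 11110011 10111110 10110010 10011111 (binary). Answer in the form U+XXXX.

U+4B2E

Offset 0: leading byte 0xEE = 11101110 → 3-byte char #1 = EE 96 B9.
Offset 3: leading byte 0xE6 = 11100110 → 3-byte char #2 = E6 A6 8A.
Offset 6: leading byte 0xE9 = 11101001 → 3-byte char #3 = E9 87 BB.
Offset 9: leading byte 0xF0 = 11110000 → 4-byte char #4 = F0 9F A6 A8.
Offset 13: leading byte 0xE4 = 11100100 → 3-byte char #5 = E4 AC AE.
Leading byte 0xE4 = 11100100 matches 1110xxxx → 3-byte sequence.
Byte 1: 0xE4 = 11100100, payload 0100 (4 bits).
Byte 2: 0xAC = 10101100 (10xxxxxx ✓), payload 101100.
Byte 3: 0xAE = 10101110 (10xxxxxx ✓), payload 101110.
Concatenate: 0100101100101110 = 0x4B2E (16 bits → U+4B2E).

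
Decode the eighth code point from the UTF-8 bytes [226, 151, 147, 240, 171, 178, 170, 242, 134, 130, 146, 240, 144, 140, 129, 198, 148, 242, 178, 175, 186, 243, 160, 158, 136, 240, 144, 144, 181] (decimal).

Offset 0: leading byte 0xE2 = 11100010 → 3-byte char #1 = E2 97 93.
Offset 3: leading byte 0xF0 = 11110000 → 4-byte char #2 = F0 AB B2 AA.
Offset 7: leading byte 0xF2 = 11110010 → 4-byte char #3 = F2 86 82 92.
Offset 11: leading byte 0xF0 = 11110000 → 4-byte char #4 = F0 90 8C 81.
Offset 15: leading byte 0xC6 = 11000110 → 2-byte char #5 = C6 94.
Offset 17: leading byte 0xF2 = 11110010 → 4-byte char #6 = F2 B2 AF BA.
Offset 21: leading byte 0xF3 = 11110011 → 4-byte char #7 = F3 A0 9E 88.
Offset 25: leading byte 0xF0 = 11110000 → 4-byte char #8 = F0 90 90 B5.
Leading byte 0xF0 = 11110000 matches 11110xxx → 4-byte sequence.
Byte 1: 0xF0 = 11110000, payload 000 (3 bits).
Byte 2: 0x90 = 10010000 (10xxxxxx ✓), payload 010000.
Byte 3: 0x90 = 10010000 (10xxxxxx ✓), payload 010000.
Byte 4: 0xB5 = 10110101 (10xxxxxx ✓), payload 110101.
Concatenate: 000010000010000110101 = 0x10435 (21 bits → U+10435).

U+10435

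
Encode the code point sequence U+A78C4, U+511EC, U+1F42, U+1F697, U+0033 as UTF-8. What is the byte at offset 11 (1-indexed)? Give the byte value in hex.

0x82

1-indexed offset 11 is 0-indexed offset 10.
U+A78C4 → 4-byte form F2 A7 A3 84 at offsets 0–3.
U+511EC → 4-byte form F1 91 87 AC at offsets 4–7.
U+1F42 → 3-byte form E1 BD 82 at offsets 8–10.
Offset 10 falls in char 3's range; it's byte 3 of E1 BD 82 = 0x82.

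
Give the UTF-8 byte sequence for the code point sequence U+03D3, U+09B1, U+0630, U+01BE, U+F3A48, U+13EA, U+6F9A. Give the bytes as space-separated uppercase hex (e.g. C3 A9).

U+03D3: 2-byte form → CF 93.
U+09B1: 3-byte form → E0 A6 B1.
U+0630: 2-byte form → D8 B0.
U+01BE: 2-byte form → C6 BE.
U+F3A48: 4-byte form → F3 B3 A9 88.
U+13EA: 3-byte form → E1 8F AA.
U+6F9A: 3-byte form → E6 BE 9A.
Concatenated (19 bytes): CF 93 E0 A6 B1 D8 B0 C6 BE F3 B3 A9 88 E1 8F AA E6 BE 9A.

CF 93 E0 A6 B1 D8 B0 C6 BE F3 B3 A9 88 E1 8F AA E6 BE 9A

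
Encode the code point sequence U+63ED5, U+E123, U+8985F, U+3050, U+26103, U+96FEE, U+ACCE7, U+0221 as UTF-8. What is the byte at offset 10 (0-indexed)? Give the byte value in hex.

0x9F

U+63ED5 → 4-byte form F1 A3 BB 95 at offsets 0–3.
U+E123 → 3-byte form EE 84 A3 at offsets 4–6.
U+8985F → 4-byte form F2 89 A1 9F at offsets 7–10.
Offset 10 falls in char 3's range; it's byte 4 of F2 89 A1 9F = 0x9F.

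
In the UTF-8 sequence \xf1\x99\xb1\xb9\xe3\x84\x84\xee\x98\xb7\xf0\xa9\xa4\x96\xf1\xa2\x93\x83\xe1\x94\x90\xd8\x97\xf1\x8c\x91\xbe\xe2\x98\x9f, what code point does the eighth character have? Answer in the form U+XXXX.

U+4C47E

Offset 0: leading byte 0xF1 = 11110001 → 4-byte char #1 = F1 99 B1 B9.
Offset 4: leading byte 0xE3 = 11100011 → 3-byte char #2 = E3 84 84.
Offset 7: leading byte 0xEE = 11101110 → 3-byte char #3 = EE 98 B7.
Offset 10: leading byte 0xF0 = 11110000 → 4-byte char #4 = F0 A9 A4 96.
Offset 14: leading byte 0xF1 = 11110001 → 4-byte char #5 = F1 A2 93 83.
Offset 18: leading byte 0xE1 = 11100001 → 3-byte char #6 = E1 94 90.
Offset 21: leading byte 0xD8 = 11011000 → 2-byte char #7 = D8 97.
Offset 23: leading byte 0xF1 = 11110001 → 4-byte char #8 = F1 8C 91 BE.
Leading byte 0xF1 = 11110001 matches 11110xxx → 4-byte sequence.
Byte 1: 0xF1 = 11110001, payload 001 (3 bits).
Byte 2: 0x8C = 10001100 (10xxxxxx ✓), payload 001100.
Byte 3: 0x91 = 10010001 (10xxxxxx ✓), payload 010001.
Byte 4: 0xBE = 10111110 (10xxxxxx ✓), payload 111110.
Concatenate: 001001100010001111110 = 0x4C47E (21 bits → U+4C47E).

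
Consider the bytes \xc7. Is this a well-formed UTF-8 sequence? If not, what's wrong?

invalid (sequence truncated)

Leading byte 0xC7 = 11000111 → 2-byte form, but only 1 byte is present.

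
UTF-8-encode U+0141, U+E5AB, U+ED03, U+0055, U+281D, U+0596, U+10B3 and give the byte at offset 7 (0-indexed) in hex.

0x83

U+0141 → 2-byte form C5 81 at offsets 0–1.
U+E5AB → 3-byte form EE 96 AB at offsets 2–4.
U+ED03 → 3-byte form EE B4 83 at offsets 5–7.
Offset 7 falls in char 3's range; it's byte 3 of EE B4 83 = 0x83.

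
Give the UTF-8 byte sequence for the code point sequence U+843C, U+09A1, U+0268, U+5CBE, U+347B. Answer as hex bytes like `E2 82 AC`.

U+843C: 3-byte form → E8 90 BC.
U+09A1: 3-byte form → E0 A6 A1.
U+0268: 2-byte form → C9 A8.
U+5CBE: 3-byte form → E5 B2 BE.
U+347B: 3-byte form → E3 91 BB.
Concatenated (14 bytes): E8 90 BC E0 A6 A1 C9 A8 E5 B2 BE E3 91 BB.

E8 90 BC E0 A6 A1 C9 A8 E5 B2 BE E3 91 BB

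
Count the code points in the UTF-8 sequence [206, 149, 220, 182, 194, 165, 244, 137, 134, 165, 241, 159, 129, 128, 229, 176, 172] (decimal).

6

Byte at offset 0: 0xCE = 11001110 → 2-byte char (#1). Advance 2.
Byte at offset 2: 0xDC = 11011100 → 2-byte char (#2). Advance 2.
Byte at offset 4: 0xC2 = 11000010 → 2-byte char (#3). Advance 2.
Byte at offset 6: 0xF4 = 11110100 → 4-byte char (#4). Advance 4.
Byte at offset 10: 0xF1 = 11110001 → 4-byte char (#5). Advance 4.
Byte at offset 14: 0xE5 = 11100101 → 3-byte char (#6). Advance 3.
Reached end at offset 17 after 6 code points.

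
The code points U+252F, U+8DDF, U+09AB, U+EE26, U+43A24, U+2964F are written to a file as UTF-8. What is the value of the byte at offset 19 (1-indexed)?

0x99

1-indexed offset 19 is 0-indexed offset 18.
U+252F → 3-byte form E2 94 AF at offsets 0–2.
U+8DDF → 3-byte form E8 B7 9F at offsets 3–5.
U+09AB → 3-byte form E0 A6 AB at offsets 6–8.
U+EE26 → 3-byte form EE B8 A6 at offsets 9–11.
U+43A24 → 4-byte form F1 83 A8 A4 at offsets 12–15.
U+2964F → 4-byte form F0 A9 99 8F at offsets 16–19.
Offset 18 falls in char 6's range; it's byte 3 of F0 A9 99 8F = 0x99.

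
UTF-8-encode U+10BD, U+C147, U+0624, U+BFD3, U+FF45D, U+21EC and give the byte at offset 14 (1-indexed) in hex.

0x91

1-indexed offset 14 is 0-indexed offset 13.
U+10BD → 3-byte form E1 82 BD at offsets 0–2.
U+C147 → 3-byte form EC 85 87 at offsets 3–5.
U+0624 → 2-byte form D8 A4 at offsets 6–7.
U+BFD3 → 3-byte form EB BF 93 at offsets 8–10.
U+FF45D → 4-byte form F3 BF 91 9D at offsets 11–14.
Offset 13 falls in char 5's range; it's byte 3 of F3 BF 91 9D = 0x91.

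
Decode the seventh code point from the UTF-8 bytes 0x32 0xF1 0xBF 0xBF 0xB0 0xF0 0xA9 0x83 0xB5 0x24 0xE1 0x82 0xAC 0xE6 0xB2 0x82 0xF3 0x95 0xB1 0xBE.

U+D5C7E

Offset 0: leading byte 0x32 = 00110010 → 1-byte char #1 = 32.
Offset 1: leading byte 0xF1 = 11110001 → 4-byte char #2 = F1 BF BF B0.
Offset 5: leading byte 0xF0 = 11110000 → 4-byte char #3 = F0 A9 83 B5.
Offset 9: leading byte 0x24 = 00100100 → 1-byte char #4 = 24.
Offset 10: leading byte 0xE1 = 11100001 → 3-byte char #5 = E1 82 AC.
Offset 13: leading byte 0xE6 = 11100110 → 3-byte char #6 = E6 B2 82.
Offset 16: leading byte 0xF3 = 11110011 → 4-byte char #7 = F3 95 B1 BE.
Leading byte 0xF3 = 11110011 matches 11110xxx → 4-byte sequence.
Byte 1: 0xF3 = 11110011, payload 011 (3 bits).
Byte 2: 0x95 = 10010101 (10xxxxxx ✓), payload 010101.
Byte 3: 0xB1 = 10110001 (10xxxxxx ✓), payload 110001.
Byte 4: 0xBE = 10111110 (10xxxxxx ✓), payload 111110.
Concatenate: 011010101110001111110 = 0xD5C7E (21 bits → U+D5C7E).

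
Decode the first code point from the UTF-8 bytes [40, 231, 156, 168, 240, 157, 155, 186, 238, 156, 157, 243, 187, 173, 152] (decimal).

Offset 0: leading byte 0x28 = 00101000 → 1-byte char #1 = 28.
Leading byte 0x28 = 00101000 matches 0xxxxxxx → 1-byte sequence.
Byte 1: 0x28 = 00101000, payload 0101000 (7 bits).
Concatenate: 0101000 = 0x28 (7 bits → U+0028).

U+0028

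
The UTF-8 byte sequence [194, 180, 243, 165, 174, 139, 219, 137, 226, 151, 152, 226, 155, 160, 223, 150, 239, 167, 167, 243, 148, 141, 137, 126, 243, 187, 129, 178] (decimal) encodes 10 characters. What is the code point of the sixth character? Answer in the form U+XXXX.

U+07D6

Offset 0: leading byte 0xC2 = 11000010 → 2-byte char #1 = C2 B4.
Offset 2: leading byte 0xF3 = 11110011 → 4-byte char #2 = F3 A5 AE 8B.
Offset 6: leading byte 0xDB = 11011011 → 2-byte char #3 = DB 89.
Offset 8: leading byte 0xE2 = 11100010 → 3-byte char #4 = E2 97 98.
Offset 11: leading byte 0xE2 = 11100010 → 3-byte char #5 = E2 9B A0.
Offset 14: leading byte 0xDF = 11011111 → 2-byte char #6 = DF 96.
Leading byte 0xDF = 11011111 matches 110xxxxx → 2-byte sequence.
Byte 1: 0xDF = 11011111, payload 11111 (5 bits).
Byte 2: 0x96 = 10010110 (10xxxxxx ✓), payload 010110.
Concatenate: 11111010110 = 0x7D6 (11 bits → U+07D6).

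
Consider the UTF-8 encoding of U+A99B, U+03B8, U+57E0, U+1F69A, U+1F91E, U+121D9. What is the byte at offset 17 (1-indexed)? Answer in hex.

1-indexed offset 17 is 0-indexed offset 16.
U+A99B → 3-byte form EA A6 9B at offsets 0–2.
U+03B8 → 2-byte form CE B8 at offsets 3–4.
U+57E0 → 3-byte form E5 9F A0 at offsets 5–7.
U+1F69A → 4-byte form F0 9F 9A 9A at offsets 8–11.
U+1F91E → 4-byte form F0 9F A4 9E at offsets 12–15.
U+121D9 → 4-byte form F0 92 87 99 at offsets 16–19.
Offset 16 falls in char 6's range; it's byte 1 of F0 92 87 99 = 0xF0.

0xF0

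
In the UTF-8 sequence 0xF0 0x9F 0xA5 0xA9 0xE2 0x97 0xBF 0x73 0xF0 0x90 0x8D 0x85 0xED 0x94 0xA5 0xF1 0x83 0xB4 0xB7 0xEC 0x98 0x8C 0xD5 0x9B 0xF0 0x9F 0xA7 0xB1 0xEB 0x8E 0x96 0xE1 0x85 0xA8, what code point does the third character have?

U+0073

Offset 0: leading byte 0xF0 = 11110000 → 4-byte char #1 = F0 9F A5 A9.
Offset 4: leading byte 0xE2 = 11100010 → 3-byte char #2 = E2 97 BF.
Offset 7: leading byte 0x73 = 01110011 → 1-byte char #3 = 73.
Leading byte 0x73 = 01110011 matches 0xxxxxxx → 1-byte sequence.
Byte 1: 0x73 = 01110011, payload 1110011 (7 bits).
Concatenate: 1110011 = 0x73 (7 bits → U+0073).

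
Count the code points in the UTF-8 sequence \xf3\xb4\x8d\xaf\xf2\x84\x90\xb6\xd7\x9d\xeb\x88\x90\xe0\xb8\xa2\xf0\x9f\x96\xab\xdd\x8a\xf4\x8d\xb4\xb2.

8

Byte at offset 0: 0xF3 = 11110011 → 4-byte char (#1). Advance 4.
Byte at offset 4: 0xF2 = 11110010 → 4-byte char (#2). Advance 4.
Byte at offset 8: 0xD7 = 11010111 → 2-byte char (#3). Advance 2.
Byte at offset 10: 0xEB = 11101011 → 3-byte char (#4). Advance 3.
Byte at offset 13: 0xE0 = 11100000 → 3-byte char (#5). Advance 3.
Byte at offset 16: 0xF0 = 11110000 → 4-byte char (#6). Advance 4.
Byte at offset 20: 0xDD = 11011101 → 2-byte char (#7). Advance 2.
Byte at offset 22: 0xF4 = 11110100 → 4-byte char (#8). Advance 4.
Reached end at offset 26 after 8 code points.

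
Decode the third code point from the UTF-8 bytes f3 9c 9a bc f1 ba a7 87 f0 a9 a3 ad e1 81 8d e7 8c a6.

Offset 0: leading byte 0xF3 = 11110011 → 4-byte char #1 = F3 9C 9A BC.
Offset 4: leading byte 0xF1 = 11110001 → 4-byte char #2 = F1 BA A7 87.
Offset 8: leading byte 0xF0 = 11110000 → 4-byte char #3 = F0 A9 A3 AD.
Leading byte 0xF0 = 11110000 matches 11110xxx → 4-byte sequence.
Byte 1: 0xF0 = 11110000, payload 000 (3 bits).
Byte 2: 0xA9 = 10101001 (10xxxxxx ✓), payload 101001.
Byte 3: 0xA3 = 10100011 (10xxxxxx ✓), payload 100011.
Byte 4: 0xAD = 10101101 (10xxxxxx ✓), payload 101101.
Concatenate: 000101001100011101101 = 0x298ED (21 bits → U+298ED).

U+298ED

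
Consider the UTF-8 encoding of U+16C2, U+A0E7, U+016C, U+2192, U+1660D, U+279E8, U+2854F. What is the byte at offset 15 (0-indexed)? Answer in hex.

0xF0

U+16C2 → 3-byte form E1 9B 82 at offsets 0–2.
U+A0E7 → 3-byte form EA 83 A7 at offsets 3–5.
U+016C → 2-byte form C5 AC at offsets 6–7.
U+2192 → 3-byte form E2 86 92 at offsets 8–10.
U+1660D → 4-byte form F0 96 98 8D at offsets 11–14.
U+279E8 → 4-byte form F0 A7 A7 A8 at offsets 15–18.
Offset 15 falls in char 6's range; it's byte 1 of F0 A7 A7 A8 = 0xF0.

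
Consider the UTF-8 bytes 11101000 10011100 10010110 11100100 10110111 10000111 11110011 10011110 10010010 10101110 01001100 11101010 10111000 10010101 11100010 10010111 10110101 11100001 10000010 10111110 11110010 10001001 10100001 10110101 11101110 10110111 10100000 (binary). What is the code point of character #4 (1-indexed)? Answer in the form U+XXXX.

Offset 0: leading byte 0xE8 = 11101000 → 3-byte char #1 = E8 9C 96.
Offset 3: leading byte 0xE4 = 11100100 → 3-byte char #2 = E4 B7 87.
Offset 6: leading byte 0xF3 = 11110011 → 4-byte char #3 = F3 9E 92 AE.
Offset 10: leading byte 0x4C = 01001100 → 1-byte char #4 = 4C.
Leading byte 0x4C = 01001100 matches 0xxxxxxx → 1-byte sequence.
Byte 1: 0x4C = 01001100, payload 1001100 (7 bits).
Concatenate: 1001100 = 0x4C (7 bits → U+004C).

U+004C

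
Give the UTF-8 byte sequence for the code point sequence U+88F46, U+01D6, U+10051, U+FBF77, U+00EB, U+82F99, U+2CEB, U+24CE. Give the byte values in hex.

U+88F46: 4-byte form → F2 88 BD 86.
U+01D6: 2-byte form → C7 96.
U+10051: 4-byte form → F0 90 81 91.
U+FBF77: 4-byte form → F3 BB BD B7.
U+00EB: 2-byte form → C3 AB.
U+82F99: 4-byte form → F2 82 BE 99.
U+2CEB: 3-byte form → E2 B3 AB.
U+24CE: 3-byte form → E2 93 8E.
Concatenated (26 bytes): F2 88 BD 86 C7 96 F0 90 81 91 F3 BB BD B7 C3 AB F2 82 BE 99 E2 B3 AB E2 93 8E.

F2 88 BD 86 C7 96 F0 90 81 91 F3 BB BD B7 C3 AB F2 82 BE 99 E2 B3 AB E2 93 8E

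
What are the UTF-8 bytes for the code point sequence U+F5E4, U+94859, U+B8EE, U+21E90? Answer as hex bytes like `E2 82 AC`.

EF 97 A4 F2 94 A1 99 EB A3 AE F0 A1 BA 90

U+F5E4: 3-byte form → EF 97 A4.
U+94859: 4-byte form → F2 94 A1 99.
U+B8EE: 3-byte form → EB A3 AE.
U+21E90: 4-byte form → F0 A1 BA 90.
Concatenated (14 bytes): EF 97 A4 F2 94 A1 99 EB A3 AE F0 A1 BA 90.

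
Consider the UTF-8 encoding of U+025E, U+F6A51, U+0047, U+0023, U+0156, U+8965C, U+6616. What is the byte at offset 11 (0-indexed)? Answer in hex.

0x89

U+025E → 2-byte form C9 9E at offsets 0–1.
U+F6A51 → 4-byte form F3 B6 A9 91 at offsets 2–5.
U+0047 → 1-byte form 47 at offsets 6–6.
U+0023 → 1-byte form 23 at offsets 7–7.
U+0156 → 2-byte form C5 96 at offsets 8–9.
U+8965C → 4-byte form F2 89 99 9C at offsets 10–13.
Offset 11 falls in char 6's range; it's byte 2 of F2 89 99 9C = 0x89.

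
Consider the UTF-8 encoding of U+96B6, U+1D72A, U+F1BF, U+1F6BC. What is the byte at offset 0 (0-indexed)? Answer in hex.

0xE9

U+96B6 → 3-byte form E9 9A B6 at offsets 0–2.
Offset 0 falls in char 1's range; it's byte 1 of E9 9A B6 = 0xE9.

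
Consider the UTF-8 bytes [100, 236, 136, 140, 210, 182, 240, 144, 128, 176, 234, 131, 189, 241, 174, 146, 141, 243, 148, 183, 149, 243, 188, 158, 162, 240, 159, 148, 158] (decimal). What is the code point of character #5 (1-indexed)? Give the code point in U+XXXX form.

U+A0FD

Offset 0: leading byte 0x64 = 01100100 → 1-byte char #1 = 64.
Offset 1: leading byte 0xEC = 11101100 → 3-byte char #2 = EC 88 8C.
Offset 4: leading byte 0xD2 = 11010010 → 2-byte char #3 = D2 B6.
Offset 6: leading byte 0xF0 = 11110000 → 4-byte char #4 = F0 90 80 B0.
Offset 10: leading byte 0xEA = 11101010 → 3-byte char #5 = EA 83 BD.
Leading byte 0xEA = 11101010 matches 1110xxxx → 3-byte sequence.
Byte 1: 0xEA = 11101010, payload 1010 (4 bits).
Byte 2: 0x83 = 10000011 (10xxxxxx ✓), payload 000011.
Byte 3: 0xBD = 10111101 (10xxxxxx ✓), payload 111101.
Concatenate: 1010000011111101 = 0xA0FD (16 bits → U+A0FD).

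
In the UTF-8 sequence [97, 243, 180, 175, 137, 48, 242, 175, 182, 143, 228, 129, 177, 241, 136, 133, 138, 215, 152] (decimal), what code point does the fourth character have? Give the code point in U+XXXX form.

U+AFD8F

Offset 0: leading byte 0x61 = 01100001 → 1-byte char #1 = 61.
Offset 1: leading byte 0xF3 = 11110011 → 4-byte char #2 = F3 B4 AF 89.
Offset 5: leading byte 0x30 = 00110000 → 1-byte char #3 = 30.
Offset 6: leading byte 0xF2 = 11110010 → 4-byte char #4 = F2 AF B6 8F.
Leading byte 0xF2 = 11110010 matches 11110xxx → 4-byte sequence.
Byte 1: 0xF2 = 11110010, payload 010 (3 bits).
Byte 2: 0xAF = 10101111 (10xxxxxx ✓), payload 101111.
Byte 3: 0xB6 = 10110110 (10xxxxxx ✓), payload 110110.
Byte 4: 0x8F = 10001111 (10xxxxxx ✓), payload 001111.
Concatenate: 010101111110110001111 = 0xAFD8F (21 bits → U+AFD8F).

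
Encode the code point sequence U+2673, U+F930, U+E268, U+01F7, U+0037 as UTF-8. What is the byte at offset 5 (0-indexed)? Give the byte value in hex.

0xB0

U+2673 → 3-byte form E2 99 B3 at offsets 0–2.
U+F930 → 3-byte form EF A4 B0 at offsets 3–5.
Offset 5 falls in char 2's range; it's byte 3 of EF A4 B0 = 0xB0.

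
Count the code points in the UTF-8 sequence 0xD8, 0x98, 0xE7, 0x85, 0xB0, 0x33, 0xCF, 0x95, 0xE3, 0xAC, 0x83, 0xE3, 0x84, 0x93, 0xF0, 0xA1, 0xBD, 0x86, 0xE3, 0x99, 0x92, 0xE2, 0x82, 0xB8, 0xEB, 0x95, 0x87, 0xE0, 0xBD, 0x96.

11

Byte at offset 0: 0xD8 = 11011000 → 2-byte char (#1). Advance 2.
Byte at offset 2: 0xE7 = 11100111 → 3-byte char (#2). Advance 3.
Byte at offset 5: 0x33 = 00110011 → 1-byte char (#3). Advance 1.
Byte at offset 6: 0xCF = 11001111 → 2-byte char (#4). Advance 2.
Byte at offset 8: 0xE3 = 11100011 → 3-byte char (#5). Advance 3.
Byte at offset 11: 0xE3 = 11100011 → 3-byte char (#6). Advance 3.
Byte at offset 14: 0xF0 = 11110000 → 4-byte char (#7). Advance 4.
Byte at offset 18: 0xE3 = 11100011 → 3-byte char (#8). Advance 3.
Byte at offset 21: 0xE2 = 11100010 → 3-byte char (#9). Advance 3.
Byte at offset 24: 0xEB = 11101011 → 3-byte char (#10). Advance 3.
Byte at offset 27: 0xE0 = 11100000 → 3-byte char (#11). Advance 3.
Reached end at offset 30 after 11 code points.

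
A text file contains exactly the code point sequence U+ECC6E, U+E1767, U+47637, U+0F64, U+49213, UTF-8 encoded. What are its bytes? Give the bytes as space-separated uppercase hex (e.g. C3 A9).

U+ECC6E: 4-byte form → F3 AC B1 AE.
U+E1767: 4-byte form → F3 A1 9D A7.
U+47637: 4-byte form → F1 87 98 B7.
U+0F64: 3-byte form → E0 BD A4.
U+49213: 4-byte form → F1 89 88 93.
Concatenated (19 bytes): F3 AC B1 AE F3 A1 9D A7 F1 87 98 B7 E0 BD A4 F1 89 88 93.

F3 AC B1 AE F3 A1 9D A7 F1 87 98 B7 E0 BD A4 F1 89 88 93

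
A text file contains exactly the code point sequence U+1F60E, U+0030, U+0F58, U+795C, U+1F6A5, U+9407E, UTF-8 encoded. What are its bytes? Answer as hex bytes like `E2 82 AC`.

F0 9F 98 8E 30 E0 BD 98 E7 A5 9C F0 9F 9A A5 F2 94 81 BE

U+1F60E: 4-byte form → F0 9F 98 8E.
U+0030: 1-byte form → 30.
U+0F58: 3-byte form → E0 BD 98.
U+795C: 3-byte form → E7 A5 9C.
U+1F6A5: 4-byte form → F0 9F 9A A5.
U+9407E: 4-byte form → F2 94 81 BE.
Concatenated (19 bytes): F0 9F 98 8E 30 E0 BD 98 E7 A5 9C F0 9F 9A A5 F2 94 81 BE.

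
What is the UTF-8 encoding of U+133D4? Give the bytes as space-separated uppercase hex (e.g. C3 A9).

F0 93 8F 94

U+133D4 = 0x133D4 = 78804 decimal. In range U+10000–U+10FFFF → 4-byte form: 11110xxx 10xxxxxx 10xxxxxx 10xxxxxx.
Binary (21 bits): 000010011001111010100.
Split 3+6+6+6: 000 | 010011 | 001111 | 010100.
Byte 1: 11110000 = 0xF0.
Byte 2: 10010011 = 0x93.
Byte 3: 10001111 = 0x8F.
Byte 4: 10010100 = 0x94.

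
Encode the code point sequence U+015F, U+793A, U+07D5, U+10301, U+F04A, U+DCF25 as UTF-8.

C5 9F E7 A4 BA DF 95 F0 90 8C 81 EF 81 8A F3 9C BC A5

U+015F: 2-byte form → C5 9F.
U+793A: 3-byte form → E7 A4 BA.
U+07D5: 2-byte form → DF 95.
U+10301: 4-byte form → F0 90 8C 81.
U+F04A: 3-byte form → EF 81 8A.
U+DCF25: 4-byte form → F3 9C BC A5.
Concatenated (18 bytes): C5 9F E7 A4 BA DF 95 F0 90 8C 81 EF 81 8A F3 9C BC A5.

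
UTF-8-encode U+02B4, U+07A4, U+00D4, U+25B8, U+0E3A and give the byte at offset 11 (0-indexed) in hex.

0xBA

U+02B4 → 2-byte form CA B4 at offsets 0–1.
U+07A4 → 2-byte form DE A4 at offsets 2–3.
U+00D4 → 2-byte form C3 94 at offsets 4–5.
U+25B8 → 3-byte form E2 96 B8 at offsets 6–8.
U+0E3A → 3-byte form E0 B8 BA at offsets 9–11.
Offset 11 falls in char 5's range; it's byte 3 of E0 B8 BA = 0xBA.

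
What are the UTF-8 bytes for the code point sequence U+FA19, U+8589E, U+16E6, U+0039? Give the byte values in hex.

U+FA19: 3-byte form → EF A8 99.
U+8589E: 4-byte form → F2 85 A2 9E.
U+16E6: 3-byte form → E1 9B A6.
U+0039: 1-byte form → 39.
Concatenated (11 bytes): EF A8 99 F2 85 A2 9E E1 9B A6 39.

EF A8 99 F2 85 A2 9E E1 9B A6 39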